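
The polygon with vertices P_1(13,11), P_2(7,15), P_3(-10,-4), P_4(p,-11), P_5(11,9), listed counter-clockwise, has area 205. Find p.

-5

Write out the shoelace sum; only the two edges meeting at P_4 involve p:
2·Area = [((-10)·(-11) − p·(-4)) + (p·9 − 11·(-11))] + 244
       = 13·p + 475 = 410
⇒ p = -5.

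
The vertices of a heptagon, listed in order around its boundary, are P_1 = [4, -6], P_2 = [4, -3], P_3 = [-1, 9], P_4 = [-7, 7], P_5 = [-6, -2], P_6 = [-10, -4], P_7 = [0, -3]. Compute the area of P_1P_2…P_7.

Apply the shoelace (surveyor's) formula: 2A = Σ (x_i·y_{i+1} − x_{i+1}·y_i), indices taken mod 7.
Σ = (12) + (33) + (56) + (56) + (4) + (30) + (12) = 203
Area = |Σ|/2 = 101.5.

101.5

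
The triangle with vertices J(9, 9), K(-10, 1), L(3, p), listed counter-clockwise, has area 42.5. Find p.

2

Write out the shoelace sum; only the two edges meeting at L involve p:
2·Area = [((-10)·p − 3·1) + (3·9 − 9·p)] + 99
       = -19·p + 123 = 85
⇒ p = 2.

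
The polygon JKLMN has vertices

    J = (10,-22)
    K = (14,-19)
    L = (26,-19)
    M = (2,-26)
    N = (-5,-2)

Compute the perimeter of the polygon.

92

|JK| = √((4)² + (3)²) = √25 = 5
|KL| = √((12)² + (0)²) = √144 = 12
|LM| = √((-24)² + (-7)²) = √625 = 25
|MN| = √((-7)² + (24)²) = √625 = 25
|NJ| = √((15)² + (-20)²) = √625 = 25
Perimeter = 5 + 12 + 25 + 25 + 25 = 92.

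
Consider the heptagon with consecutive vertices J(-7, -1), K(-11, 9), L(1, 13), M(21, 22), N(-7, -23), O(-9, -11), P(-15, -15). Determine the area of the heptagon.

Apply the shoelace formula: 2A = Σ (x_i·y_{i+1} − x_{i+1}·y_i), indices taken mod 7.
Σ = (-74) + (-152) + (-251) + (-329) + (-130) + (-30) + (-90) = -1056
Area = |Σ|/2 = 528.

528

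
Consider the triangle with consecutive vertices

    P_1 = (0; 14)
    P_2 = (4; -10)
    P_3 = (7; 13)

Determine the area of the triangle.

82

Apply the shoelace formula: 2A = Σ (x_i·y_{i+1} − x_{i+1}·y_i), indices taken mod 3.
Cross-terms: -56, 122, 98  ⇒  Σ = 164
Area = |Σ|/2 = 82.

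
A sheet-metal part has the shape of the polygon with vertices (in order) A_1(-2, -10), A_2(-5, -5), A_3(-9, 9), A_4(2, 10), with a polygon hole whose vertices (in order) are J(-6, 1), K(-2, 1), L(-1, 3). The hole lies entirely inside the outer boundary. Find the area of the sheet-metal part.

Outer boundary:
Apply the shoelace (surveyor's) formula: 2A = Σ (x_i·y_{i+1} − x_{i+1}·y_i), indices taken mod 4.
Σ = (-40) + (-90) + (-108) + (0) = -238
Area = |Σ|/2 = 119.
Hole:
Σ = (-4) + (-5) + (17) = 8
Area = |Σ|/2 = 4.
Net area = 119 − 4 = 115.

115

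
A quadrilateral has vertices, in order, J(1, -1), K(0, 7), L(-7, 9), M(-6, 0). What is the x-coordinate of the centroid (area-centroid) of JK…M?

-89/29

Apply the shoelace formula. First the cross-terms c_i = x_i·y_{i+1} − x_{i+1}·y_i:
  7, 49, 54, 6  ⇒  2A = 116, A = 58.
Then Σ (x_i + x_{i+1})·c_i = -1068, so x̄ = -1068 / (6·58) = -89/29.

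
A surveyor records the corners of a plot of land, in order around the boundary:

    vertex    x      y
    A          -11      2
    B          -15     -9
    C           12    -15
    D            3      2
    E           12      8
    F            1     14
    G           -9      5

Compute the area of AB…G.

429.5

Apply the shoelace formula: 2A = Σ (x_i·y_{i+1} − x_{i+1}·y_i), indices taken mod 7.
Σ = (129) + (333) + (69) + (0) + (160) + (131) + (37) = 859
Area = |Σ|/2 = 429.5.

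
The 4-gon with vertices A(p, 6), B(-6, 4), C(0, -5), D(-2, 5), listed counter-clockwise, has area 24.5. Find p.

-5

The doubled signed area Σ (x_i y_{i+1} − x_{i+1} y_i) is linear in p.
With p=0 it equals 44; the coefficient of p is -1 (from the two edges through A).
So -1·p + 44 = 2·24.5 = 49 ⇒ p = -5.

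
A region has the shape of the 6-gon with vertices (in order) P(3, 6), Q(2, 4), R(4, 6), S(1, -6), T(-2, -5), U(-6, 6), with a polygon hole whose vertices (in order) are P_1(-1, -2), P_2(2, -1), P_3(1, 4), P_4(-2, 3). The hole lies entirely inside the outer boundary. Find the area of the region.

57.5

Outer boundary:
Apply Gauss's area formula: 2A = Σ (x_i·y_{i+1} − x_{i+1}·y_i), indices taken mod 6.
P→Q: (3)(4) − (2)(6) = 0
Q→R: (2)(6) − (4)(4) = -4
R→S: (4)(-6) − (1)(6) = -30
S→T: (1)(-5) − (-2)(-6) = -17
T→U: (-2)(6) − (-6)(-5) = -42
U→P: (-6)(6) − (3)(6) = -54
Σ = -147
Area = |Σ|/2 = 73.5.
Hole:
Cross-terms: 5, 9, 11, 7  ⇒  Σ = 32
Area = |Σ|/2 = 16.
Net area = 73.5 − 16 = 57.5.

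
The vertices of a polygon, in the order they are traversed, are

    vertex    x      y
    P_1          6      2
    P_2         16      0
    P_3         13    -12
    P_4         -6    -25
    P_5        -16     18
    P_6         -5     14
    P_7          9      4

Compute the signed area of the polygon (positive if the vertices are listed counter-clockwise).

Σ = (-32) + (-192) + (-397) + (-508) + (-134) + (-146) + (-6) = -1415
Signed area = Σ/2 = -707.5 (negative ⇒ clockwise traversal).

-707.5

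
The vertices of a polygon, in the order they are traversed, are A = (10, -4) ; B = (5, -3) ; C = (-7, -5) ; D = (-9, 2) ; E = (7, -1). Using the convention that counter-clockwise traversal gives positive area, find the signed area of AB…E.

-69

A→B: (10)(-3) − (5)(-4) = -10
B→C: (5)(-5) − (-7)(-3) = -46
C→D: (-7)(2) − (-9)(-5) = -59
D→E: (-9)(-1) − (7)(2) = -5
E→A: (7)(-4) − (10)(-1) = -18
Σ = -138
Signed area = Σ/2 = -69 (negative ⇒ clockwise traversal).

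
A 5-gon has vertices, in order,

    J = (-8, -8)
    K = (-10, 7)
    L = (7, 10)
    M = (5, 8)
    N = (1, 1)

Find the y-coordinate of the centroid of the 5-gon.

Apply the shoelace (surveyor's) formula. First the cross-terms c_i = x_i·y_{i+1} − x_{i+1}·y_i:
  -136, -149, 6, -3, 0  ⇒  2A = -282, A = -141.
Then Σ (y_i + y_{i+1})·c_i = -2316, so ȳ = -2316 / (6·(-141)) = 386/141.

386/141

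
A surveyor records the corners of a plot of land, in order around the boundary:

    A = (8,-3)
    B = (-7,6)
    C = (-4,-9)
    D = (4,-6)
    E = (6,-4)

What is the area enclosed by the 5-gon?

Apply the shoelace formula: 2A = Σ (x_i·y_{i+1} − x_{i+1}·y_i), indices taken mod 5.
Cross-terms: 27, 87, 60, 20, 14  ⇒  Σ = 208
Area = |Σ|/2 = 104.

104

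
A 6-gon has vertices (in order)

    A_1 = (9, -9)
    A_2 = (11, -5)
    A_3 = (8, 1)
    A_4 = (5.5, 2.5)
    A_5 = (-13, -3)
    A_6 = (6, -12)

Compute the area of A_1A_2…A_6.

181.75

Σ = (54) + (51) + (14.5) + (16) + (174) + (54) = 363.5
Area = |Σ|/2 = 181.75.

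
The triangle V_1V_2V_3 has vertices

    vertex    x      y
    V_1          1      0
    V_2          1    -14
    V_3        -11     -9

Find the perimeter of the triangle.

42

|V_1V_2| = √((0)² + (-14)²) = √196 = 14
|V_2V_3| = √((-12)² + (5)²) = √169 = 13
|V_3V_1| = √((12)² + (9)²) = √225 = 15
Perimeter = 14 + 13 + 15 = 42.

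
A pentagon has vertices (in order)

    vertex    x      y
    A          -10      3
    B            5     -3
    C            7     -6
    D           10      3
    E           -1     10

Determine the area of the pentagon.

Cross-terms: 15, -9, 81, 103, 97  ⇒  Σ = 287
Area = |Σ|/2 = 143.5.

143.5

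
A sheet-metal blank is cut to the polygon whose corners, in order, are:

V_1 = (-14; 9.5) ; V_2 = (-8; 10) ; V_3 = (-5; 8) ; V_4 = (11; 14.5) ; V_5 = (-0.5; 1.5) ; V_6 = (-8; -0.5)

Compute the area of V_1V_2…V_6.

142.75

Cross-terms: -64, -14, -160.5, 23.75, 12.25, -83  ⇒  Σ = -285.5
Area = |Σ|/2 = 142.75.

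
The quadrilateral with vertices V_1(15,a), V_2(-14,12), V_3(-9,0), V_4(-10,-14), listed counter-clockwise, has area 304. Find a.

-4

Write out the shoelace sum; only the two edges meeting at V_1 involve a:
2·Area = [((-10)·a − 15·(-14)) + (15·12 − (-14)·a)] + 234
       = 4·a + 624 = 608
⇒ a = -4.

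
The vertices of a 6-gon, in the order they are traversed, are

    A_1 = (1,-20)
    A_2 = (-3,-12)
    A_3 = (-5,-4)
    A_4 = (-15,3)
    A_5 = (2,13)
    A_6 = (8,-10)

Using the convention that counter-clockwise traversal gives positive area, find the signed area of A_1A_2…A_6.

-335

Apply Gauss's area formula: 2A = Σ (x_i·y_{i+1} − x_{i+1}·y_i), indices taken mod 6.
Σ = (-72) + (-48) + (-75) + (-201) + (-124) + (-150) = -670
Signed area = Σ/2 = -335 (negative ⇒ clockwise traversal).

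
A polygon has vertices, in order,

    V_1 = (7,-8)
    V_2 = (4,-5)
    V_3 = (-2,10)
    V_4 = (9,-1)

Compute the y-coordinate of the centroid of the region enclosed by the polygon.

1/21

Apply Gauss's area formula. First the cross-terms c_i = x_i·y_{i+1} − x_{i+1}·y_i:
  -3, 30, -88, -65  ⇒  2A = -126, A = -63.
Then Σ (y_i + y_{i+1})·c_i = -18, so ȳ = -18 / (6·(-63)) = 1/21.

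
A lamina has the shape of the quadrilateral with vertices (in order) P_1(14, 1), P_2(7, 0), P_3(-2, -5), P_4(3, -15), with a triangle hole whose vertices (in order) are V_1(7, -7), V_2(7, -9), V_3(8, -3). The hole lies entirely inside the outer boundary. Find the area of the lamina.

107

Outer boundary:
P_1→P_2: (14)(0) − (7)(1) = -7
P_2→P_3: (7)(-5) − (-2)(0) = -35
P_3→P_4: (-2)(-15) − (3)(-5) = 45
P_4→P_1: (3)(1) − (14)(-15) = 213
Σ = 216
Area = |Σ|/2 = 108.
Hole:
Apply the shoelace formula: 2A = Σ (x_i·y_{i+1} − x_{i+1}·y_i), indices taken mod 3.
V_1→V_2: (7)(-9) − (7)(-7) = -14
V_2→V_3: (7)(-3) − (8)(-9) = 51
V_3→V_1: (8)(-7) − (7)(-3) = -35
Σ = 2
Area = |Σ|/2 = 1.
Net area = 108 − 1 = 107.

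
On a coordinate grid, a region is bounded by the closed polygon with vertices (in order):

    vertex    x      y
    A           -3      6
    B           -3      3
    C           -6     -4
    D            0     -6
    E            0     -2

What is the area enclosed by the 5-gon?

34.5

Σ = (9) + (30) + (36) + (0) + (-6) = 69
Area = |Σ|/2 = 34.5.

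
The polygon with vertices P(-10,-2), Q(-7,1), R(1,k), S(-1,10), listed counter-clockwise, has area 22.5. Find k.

The doubled signed area Σ (x_i y_{i+1} − x_{i+1} y_i) is linear in k.
With k=0 it equals 87; the coefficient of k is -6 (from the two edges through R).
So -6·k + 87 = 2·22.5 = 45 ⇒ k = 7.

7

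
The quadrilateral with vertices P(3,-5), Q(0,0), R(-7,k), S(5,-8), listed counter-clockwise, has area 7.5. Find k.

Write out the shoelace sum; only the two edges meeting at R involve k:
2·Area = [(0·k − (-7)·0) + ((-7)·(-8) − 5·k)] + -1
       = -5·k + 55 = 15
⇒ k = 8.

8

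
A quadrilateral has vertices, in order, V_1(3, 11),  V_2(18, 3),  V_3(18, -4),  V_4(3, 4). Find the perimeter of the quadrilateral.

|V_1V_2| = √((15)² + (-8)²) = √289 = 17
|V_2V_3| = √((0)² + (-7)²) = √49 = 7
|V_3V_4| = √((-15)² + (8)²) = √289 = 17
|V_4V_1| = √((0)² + (7)²) = √49 = 7
Perimeter = 17 + 7 + 17 + 7 = 48.

48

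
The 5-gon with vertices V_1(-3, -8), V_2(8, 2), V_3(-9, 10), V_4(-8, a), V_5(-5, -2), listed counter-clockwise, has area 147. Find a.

The doubled signed area Σ (x_i y_{i+1} − x_{i+1} y_i) is linear in a.
With a=0 it equals 286; the coefficient of a is -4 (from the two edges through V_4).
So -4·a + 286 = 2·147 = 294 ⇒ a = -2.

-2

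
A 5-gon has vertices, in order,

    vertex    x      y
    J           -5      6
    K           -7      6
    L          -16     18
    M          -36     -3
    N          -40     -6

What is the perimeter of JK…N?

88

|JK| = √((-2)² + (0)²) = √4 = 2
|KL| = √((-9)² + (12)²) = √225 = 15
|LM| = √((-20)² + (-21)²) = √841 = 29
|MN| = √((-4)² + (-3)²) = √25 = 5
|NJ| = √((35)² + (12)²) = √1369 = 37
Perimeter = 2 + 15 + 29 + 5 + 37 = 88.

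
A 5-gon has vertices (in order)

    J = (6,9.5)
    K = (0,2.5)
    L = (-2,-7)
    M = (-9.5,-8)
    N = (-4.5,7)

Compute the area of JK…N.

Apply the surveyor's formula: 2A = Σ (x_i·y_{i+1} − x_{i+1}·y_i), indices taken mod 5.
J→K: (6)(2.5) − (0)(9.5) = 15
K→L: (0)(-7) − (-2)(2.5) = 5
L→M: (-2)(-8) − (-9.5)(-7) = -50.5
M→N: (-9.5)(7) − (-4.5)(-8) = -102.5
N→J: (-4.5)(9.5) − (6)(7) = -84.75
Σ = -217.75
Area = |Σ|/2 = 108.875.

108.875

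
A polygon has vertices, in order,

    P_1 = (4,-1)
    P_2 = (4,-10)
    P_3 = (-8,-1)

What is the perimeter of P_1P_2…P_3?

36

|P_1P_2| = √((0)² + (-9)²) = √81 = 9
|P_2P_3| = √((-12)² + (9)²) = √225 = 15
|P_3P_1| = √((12)² + (0)²) = √144 = 12
Perimeter = 9 + 15 + 12 = 36.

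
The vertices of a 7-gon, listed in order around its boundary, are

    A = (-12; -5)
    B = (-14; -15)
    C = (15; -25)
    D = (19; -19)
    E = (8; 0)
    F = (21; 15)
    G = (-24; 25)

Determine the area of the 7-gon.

1226

Σ = (110) + (575) + (190) + (152) + (120) + (885) + (420) = 2452
Area = |Σ|/2 = 1226.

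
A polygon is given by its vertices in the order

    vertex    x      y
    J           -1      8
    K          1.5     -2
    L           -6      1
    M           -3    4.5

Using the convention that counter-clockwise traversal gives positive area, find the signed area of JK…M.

Cross-terms: -10, -10.5, -24, -19.5  ⇒  Σ = -64
Signed area = Σ/2 = -32 (negative ⇒ clockwise traversal).

-32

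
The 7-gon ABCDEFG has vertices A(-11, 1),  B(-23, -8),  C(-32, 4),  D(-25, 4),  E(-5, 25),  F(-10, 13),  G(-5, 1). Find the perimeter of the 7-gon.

98

|AB| = √((-12)² + (-9)²) = √225 = 15
|BC| = √((-9)² + (12)²) = √225 = 15
|CD| = √((7)² + (0)²) = √49 = 7
|DE| = √((20)² + (21)²) = √841 = 29
|EF| = √((-5)² + (-12)²) = √169 = 13
|FG| = √((5)² + (-12)²) = √169 = 13
|GA| = √((-6)² + (0)²) = √36 = 6
Perimeter = 15 + 15 + 7 + 29 + 13 + 13 + 6 = 98.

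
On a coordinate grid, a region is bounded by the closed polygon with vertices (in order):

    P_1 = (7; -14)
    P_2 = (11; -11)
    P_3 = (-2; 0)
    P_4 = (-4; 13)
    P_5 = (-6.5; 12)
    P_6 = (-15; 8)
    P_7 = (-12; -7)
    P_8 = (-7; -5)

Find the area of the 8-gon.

P_1→P_2: (7)(-11) − (11)(-14) = 77
P_2→P_3: (11)(0) − (-2)(-11) = -22
P_3→P_4: (-2)(13) − (-4)(0) = -26
P_4→P_5: (-4)(12) − (-6.5)(13) = 36.5
P_5→P_6: (-6.5)(8) − (-15)(12) = 128
P_6→P_7: (-15)(-7) − (-12)(8) = 201
P_7→P_8: (-12)(-5) − (-7)(-7) = 11
P_8→P_1: (-7)(-14) − (7)(-5) = 133
Σ = 538.5
Area = |Σ|/2 = 269.25.

269.25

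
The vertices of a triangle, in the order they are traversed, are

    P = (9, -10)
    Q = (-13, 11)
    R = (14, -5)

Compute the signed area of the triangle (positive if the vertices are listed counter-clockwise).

-107.5

P→Q: (9)(11) − (-13)(-10) = -31
Q→R: (-13)(-5) − (14)(11) = -89
R→P: (14)(-10) − (9)(-5) = -95
Σ = -215
Signed area = Σ/2 = -107.5 (negative ⇒ clockwise traversal).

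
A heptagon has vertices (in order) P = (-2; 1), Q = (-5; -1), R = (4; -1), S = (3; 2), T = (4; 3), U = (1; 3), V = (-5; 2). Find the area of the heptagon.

26.5

Apply the shoelace formula: 2A = Σ (x_i·y_{i+1} − x_{i+1}·y_i), indices taken mod 7.
Cross-terms: 7, 9, 11, 1, 9, 17, -1  ⇒  Σ = 53
Area = |Σ|/2 = 26.5.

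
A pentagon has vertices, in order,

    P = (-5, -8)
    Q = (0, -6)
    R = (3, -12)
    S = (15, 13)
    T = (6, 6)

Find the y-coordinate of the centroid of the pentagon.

-1/3

Apply the shoelace formula. First the cross-terms c_i = x_i·y_{i+1} − x_{i+1}·y_i:
  30, 18, 219, 12, -18  ⇒  2A = 261, A = 130.5.
Then Σ (y_i + y_{i+1})·c_i = -261, so ȳ = -261 / (6·130.5) = -1/3.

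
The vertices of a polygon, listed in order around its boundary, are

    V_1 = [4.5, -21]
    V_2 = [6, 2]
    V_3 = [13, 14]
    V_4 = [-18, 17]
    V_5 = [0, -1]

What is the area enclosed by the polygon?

Apply the shoelace formula: 2A = Σ (x_i·y_{i+1} − x_{i+1}·y_i), indices taken mod 5.
Σ = (135) + (58) + (473) + (18) + (4.5) = 688.5
Area = |Σ|/2 = 344.25.

344.25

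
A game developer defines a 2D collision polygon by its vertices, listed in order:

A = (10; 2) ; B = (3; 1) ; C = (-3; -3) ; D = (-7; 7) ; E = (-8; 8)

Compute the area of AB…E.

Apply the shoelace formula: 2A = Σ (x_i·y_{i+1} − x_{i+1}·y_i), indices taken mod 5.
Cross-terms: 4, -6, -42, 0, -96  ⇒  Σ = -140
Area = |Σ|/2 = 70.

70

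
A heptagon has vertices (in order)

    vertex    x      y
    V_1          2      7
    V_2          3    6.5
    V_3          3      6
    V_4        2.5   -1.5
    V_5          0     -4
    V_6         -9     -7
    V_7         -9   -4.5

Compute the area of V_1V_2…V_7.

75.75

Apply the shoelace (surveyor's) formula: 2A = Σ (x_i·y_{i+1} − x_{i+1}·y_i), indices taken mod 7.
Cross-terms: -8, -1.5, -19.5, -10, -36, -22.5, -54  ⇒  Σ = -151.5
Area = |Σ|/2 = 75.75.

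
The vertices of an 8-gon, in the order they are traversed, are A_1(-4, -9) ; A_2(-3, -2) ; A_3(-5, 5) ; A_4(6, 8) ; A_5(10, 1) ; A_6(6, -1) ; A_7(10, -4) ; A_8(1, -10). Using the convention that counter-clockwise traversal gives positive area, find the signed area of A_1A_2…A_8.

A_1→A_2: (-4)(-2) − (-3)(-9) = -19
A_2→A_3: (-3)(5) − (-5)(-2) = -25
A_3→A_4: (-5)(8) − (6)(5) = -70
A_4→A_5: (6)(1) − (10)(8) = -74
A_5→A_6: (10)(-1) − (6)(1) = -16
A_6→A_7: (6)(-4) − (10)(-1) = -14
A_7→A_8: (10)(-10) − (1)(-4) = -96
A_8→A_1: (1)(-9) − (-4)(-10) = -49
Σ = -363
Signed area = Σ/2 = -181.5 (negative ⇒ clockwise traversal).

-181.5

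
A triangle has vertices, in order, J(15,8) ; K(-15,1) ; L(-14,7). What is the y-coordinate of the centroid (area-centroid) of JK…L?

Apply the shoelace (surveyor's) formula. First the cross-terms c_i = x_i·y_{i+1} − x_{i+1}·y_i:
  135, -91, -217  ⇒  2A = -173, A = -86.5.
Then Σ (y_i + y_{i+1})·c_i = -2768, so ȳ = -2768 / (6·(-86.5)) = 16/3.

16/3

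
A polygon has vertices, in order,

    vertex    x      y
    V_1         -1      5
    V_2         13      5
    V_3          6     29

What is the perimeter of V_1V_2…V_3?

64

|V_1V_2| = √((14)² + (0)²) = √196 = 14
|V_2V_3| = √((-7)² + (24)²) = √625 = 25
|V_3V_1| = √((-7)² + (-24)²) = √625 = 25
Perimeter = 14 + 25 + 25 = 64.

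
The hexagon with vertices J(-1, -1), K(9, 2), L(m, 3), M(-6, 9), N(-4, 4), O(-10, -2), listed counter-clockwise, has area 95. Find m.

The doubled signed area Σ (x_i y_{i+1} − x_{i+1} y_i) is linear in m.
With m=0 it equals 120; the coefficient of m is 7 (from the two edges through L).
So 7·m + 120 = 2·95 = 190 ⇒ m = 10.

10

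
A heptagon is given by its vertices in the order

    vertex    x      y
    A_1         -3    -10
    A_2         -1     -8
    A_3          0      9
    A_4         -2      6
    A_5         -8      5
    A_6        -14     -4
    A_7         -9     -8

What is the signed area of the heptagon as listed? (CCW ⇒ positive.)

152.5

Apply the shoelace (surveyor's) formula: 2A = Σ (x_i·y_{i+1} − x_{i+1}·y_i), indices taken mod 7.
A_1→A_2: (-3)(-8) − (-1)(-10) = 14
A_2→A_3: (-1)(9) − (0)(-8) = -9
A_3→A_4: (0)(6) − (-2)(9) = 18
A_4→A_5: (-2)(5) − (-8)(6) = 38
A_5→A_6: (-8)(-4) − (-14)(5) = 102
A_6→A_7: (-14)(-8) − (-9)(-4) = 76
A_7→A_1: (-9)(-10) − (-3)(-8) = 66
Σ = 305
Signed area = Σ/2 = 152.5 (positive ⇒ counter-clockwise traversal).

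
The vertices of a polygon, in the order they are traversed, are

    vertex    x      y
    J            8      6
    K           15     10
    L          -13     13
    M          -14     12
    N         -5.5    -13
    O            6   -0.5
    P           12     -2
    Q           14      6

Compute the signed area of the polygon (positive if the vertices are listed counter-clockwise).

399.875

J→K: (8)(10) − (15)(6) = -10
K→L: (15)(13) − (-13)(10) = 325
L→M: (-13)(12) − (-14)(13) = 26
M→N: (-14)(-13) − (-5.5)(12) = 248
N→O: (-5.5)(-0.5) − (6)(-13) = 80.75
O→P: (6)(-2) − (12)(-0.5) = -6
P→Q: (12)(6) − (14)(-2) = 100
Q→J: (14)(6) − (8)(6) = 36
Σ = 799.75
Signed area = Σ/2 = 399.875 (positive ⇒ counter-clockwise traversal).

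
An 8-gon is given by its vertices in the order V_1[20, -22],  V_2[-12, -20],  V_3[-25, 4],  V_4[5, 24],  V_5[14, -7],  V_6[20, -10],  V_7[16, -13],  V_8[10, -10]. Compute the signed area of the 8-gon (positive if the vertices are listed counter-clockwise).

Apply the shoelace formula: 2A = Σ (x_i·y_{i+1} − x_{i+1}·y_i), indices taken mod 8.
Σ = (-664) + (-548) + (-620) + (-371) + (0) + (-100) + (-30) + (-20) = -2353
Signed area = Σ/2 = -1176.5 (negative ⇒ clockwise traversal).

-1176.5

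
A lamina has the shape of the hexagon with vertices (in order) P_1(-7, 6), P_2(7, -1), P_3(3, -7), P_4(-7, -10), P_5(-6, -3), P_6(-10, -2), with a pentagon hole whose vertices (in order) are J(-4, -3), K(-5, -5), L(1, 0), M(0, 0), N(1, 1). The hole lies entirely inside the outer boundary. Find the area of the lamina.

Outer boundary:
Cross-terms: -35, -46, -79, -39, -18, -74  ⇒  Σ = -291
Area = |Σ|/2 = 145.5.
Hole:
Apply the surveyor's formula: 2A = Σ (x_i·y_{i+1} − x_{i+1}·y_i), indices taken mod 5.
Cross-terms: 5, 5, 0, 0, 1  ⇒  Σ = 11
Area = |Σ|/2 = 5.5.
Net area = 145.5 − 5.5 = 140.

140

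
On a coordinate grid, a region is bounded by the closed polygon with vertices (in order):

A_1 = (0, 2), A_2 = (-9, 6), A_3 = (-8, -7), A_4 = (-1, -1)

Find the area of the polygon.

64

Apply the surveyor's formula: 2A = Σ (x_i·y_{i+1} − x_{i+1}·y_i), indices taken mod 4.
Σ = (18) + (111) + (1) + (-2) = 128
Area = |Σ|/2 = 64.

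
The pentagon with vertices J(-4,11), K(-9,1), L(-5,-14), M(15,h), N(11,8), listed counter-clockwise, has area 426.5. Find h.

-9

The doubled signed area Σ (x_i y_{i+1} − x_{i+1} y_i) is linear in h.
With h=0 it equals 709; the coefficient of h is -16 (from the two edges through M).
So -16·h + 709 = 2·426.5 = 853 ⇒ h = -9.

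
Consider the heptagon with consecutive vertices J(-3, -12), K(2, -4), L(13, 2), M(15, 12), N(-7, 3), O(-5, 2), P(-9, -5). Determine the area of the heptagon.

242

Σ = (36) + (56) + (126) + (129) + (1) + (43) + (93) = 484
Area = |Σ|/2 = 242.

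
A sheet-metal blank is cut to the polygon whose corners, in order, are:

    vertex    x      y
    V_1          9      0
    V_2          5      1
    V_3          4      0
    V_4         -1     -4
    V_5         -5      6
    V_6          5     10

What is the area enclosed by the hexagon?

103.5

Σ = (9) + (-4) + (-16) + (-26) + (-80) + (-90) = -207
Area = |Σ|/2 = 103.5.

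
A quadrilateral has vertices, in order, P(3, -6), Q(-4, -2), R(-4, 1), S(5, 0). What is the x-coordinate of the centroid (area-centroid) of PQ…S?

17/33

Apply the surveyor's formula. First the cross-terms c_i = x_i·y_{i+1} − x_{i+1}·y_i:
  -30, -12, -5, -30  ⇒  2A = -77, A = -38.5.
Then Σ (x_i + x_{i+1})·c_i = -119, so x̄ = -119 / (6·(-38.5)) = 17/33.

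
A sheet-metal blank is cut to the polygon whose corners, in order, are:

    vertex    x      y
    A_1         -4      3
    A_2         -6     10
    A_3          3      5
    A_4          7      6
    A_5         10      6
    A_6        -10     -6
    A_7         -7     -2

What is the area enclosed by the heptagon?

84

Apply Gauss's area formula: 2A = Σ (x_i·y_{i+1} − x_{i+1}·y_i), indices taken mod 7.
A_1→A_2: (-4)(10) − (-6)(3) = -22
A_2→A_3: (-6)(5) − (3)(10) = -60
A_3→A_4: (3)(6) − (7)(5) = -17
A_4→A_5: (7)(6) − (10)(6) = -18
A_5→A_6: (10)(-6) − (-10)(6) = 0
A_6→A_7: (-10)(-2) − (-7)(-6) = -22
A_7→A_1: (-7)(3) − (-4)(-2) = -29
Σ = -168
Area = |Σ|/2 = 84.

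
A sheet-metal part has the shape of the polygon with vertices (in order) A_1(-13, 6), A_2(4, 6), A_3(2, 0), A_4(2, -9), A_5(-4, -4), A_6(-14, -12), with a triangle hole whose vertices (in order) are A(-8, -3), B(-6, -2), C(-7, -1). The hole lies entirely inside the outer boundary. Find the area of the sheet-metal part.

Outer boundary:
Σ = (-102) + (-12) + (-18) + (-44) + (-8) + (-240) = -424
Area = |Σ|/2 = 212.
Hole:
Σ = (-2) + (-8) + (13) = 3
Area = |Σ|/2 = 1.5.
Net area = 212 − 1.5 = 210.5.

210.5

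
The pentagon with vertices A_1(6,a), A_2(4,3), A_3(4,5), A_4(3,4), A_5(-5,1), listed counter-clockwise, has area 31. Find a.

Write out the shoelace sum; only the two edges meeting at A_1 involve a:
2·Area = [((-5)·a − 6·1) + (6·3 − 4·a)] + 32
       = -9·a + 44 = 62
⇒ a = -2.

-2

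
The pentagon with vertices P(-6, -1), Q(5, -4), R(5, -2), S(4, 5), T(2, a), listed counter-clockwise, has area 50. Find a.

Write out the shoelace sum; only the two edges meeting at T involve a:
2·Area = [(4·a − 2·5) + (2·(-1) − (-6)·a)] + 72
       = 10·a + 60 = 100
⇒ a = 4.

4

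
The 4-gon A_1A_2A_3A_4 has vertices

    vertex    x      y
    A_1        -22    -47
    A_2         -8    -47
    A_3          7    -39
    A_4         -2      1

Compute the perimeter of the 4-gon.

124

|A_1A_2| = √((14)² + (0)²) = √196 = 14
|A_2A_3| = √((15)² + (8)²) = √289 = 17
|A_3A_4| = √((-9)² + (40)²) = √1681 = 41
|A_4A_1| = √((-20)² + (-48)²) = √2704 = 52
Perimeter = 14 + 17 + 41 + 52 = 124.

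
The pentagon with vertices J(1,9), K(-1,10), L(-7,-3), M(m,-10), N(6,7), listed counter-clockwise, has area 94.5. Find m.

Write out the shoelace sum; only the two edges meeting at M involve m:
2·Area = [((-7)·(-10) − m·(-3)) + (m·7 − 6·(-10))] + 139
       = 10·m + 269 = 189
⇒ m = -8.

-8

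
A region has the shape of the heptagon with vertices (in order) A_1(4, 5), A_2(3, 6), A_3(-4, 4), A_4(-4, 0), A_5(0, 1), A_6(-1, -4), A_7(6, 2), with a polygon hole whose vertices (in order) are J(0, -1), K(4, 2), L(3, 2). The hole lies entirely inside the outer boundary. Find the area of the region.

Outer boundary:
Σ = (9) + (36) + (16) + (-4) + (1) + (22) + (22) = 102
Area = |Σ|/2 = 51.
Hole:
J→K: (0)(2) − (4)(-1) = 4
K→L: (4)(2) − (3)(2) = 2
L→J: (3)(-1) − (0)(2) = -3
Σ = 3
Area = |Σ|/2 = 1.5.
Net area = 51 − 1.5 = 49.5.

49.5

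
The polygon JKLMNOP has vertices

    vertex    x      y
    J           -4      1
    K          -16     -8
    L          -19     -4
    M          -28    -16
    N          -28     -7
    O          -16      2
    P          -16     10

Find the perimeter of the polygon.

|JK| = √((-12)² + (-9)²) = √225 = 15
|KL| = √((-3)² + (4)²) = √25 = 5
|LM| = √((-9)² + (-12)²) = √225 = 15
|MN| = √((0)² + (9)²) = √81 = 9
|NO| = √((12)² + (9)²) = √225 = 15
|OP| = √((0)² + (8)²) = √64 = 8
|PJ| = √((12)² + (-9)²) = √225 = 15
Perimeter = 15 + 5 + 15 + 9 + 15 + 8 + 15 = 82.

82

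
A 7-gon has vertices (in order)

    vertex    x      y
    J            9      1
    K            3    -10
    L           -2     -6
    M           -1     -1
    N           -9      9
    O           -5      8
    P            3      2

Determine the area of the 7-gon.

114.5

Cross-terms: -93, -38, -4, -18, -27, -34, -15  ⇒  Σ = -229
Area = |Σ|/2 = 114.5.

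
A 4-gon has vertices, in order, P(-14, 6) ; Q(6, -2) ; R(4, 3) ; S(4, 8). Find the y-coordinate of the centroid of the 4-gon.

Apply the shoelace (surveyor's) formula. First the cross-terms c_i = x_i·y_{i+1} − x_{i+1}·y_i:
  -8, 26, 20, 136  ⇒  2A = 174, A = 87.
Then Σ (y_i + y_{i+1})·c_i = 2118, so ȳ = 2118 / (6·87) = 353/87.

353/87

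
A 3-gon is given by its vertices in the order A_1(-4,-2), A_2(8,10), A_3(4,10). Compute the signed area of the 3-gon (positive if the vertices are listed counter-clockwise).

Apply Gauss's area formula: 2A = Σ (x_i·y_{i+1} − x_{i+1}·y_i), indices taken mod 3.
A_1→A_2: (-4)(10) − (8)(-2) = -24
A_2→A_3: (8)(10) − (4)(10) = 40
A_3→A_1: (4)(-2) − (-4)(10) = 32
Σ = 48
Signed area = Σ/2 = 24 (positive ⇒ counter-clockwise traversal).

24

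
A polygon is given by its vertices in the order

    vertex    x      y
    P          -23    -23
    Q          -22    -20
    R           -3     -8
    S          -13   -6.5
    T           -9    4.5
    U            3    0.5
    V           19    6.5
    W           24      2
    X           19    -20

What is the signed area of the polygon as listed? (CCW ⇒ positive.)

-836.25

Apply the surveyor's formula: 2A = Σ (x_i·y_{i+1} − x_{i+1}·y_i), indices taken mod 9.
Σ = (-46) + (116) + (-84.5) + (-117) + (-18) + (10) + (-118) + (-518) + (-897) = -1672.5
Signed area = Σ/2 = -836.25 (negative ⇒ clockwise traversal).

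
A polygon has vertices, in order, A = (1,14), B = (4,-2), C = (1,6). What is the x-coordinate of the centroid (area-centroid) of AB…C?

2

Apply the shoelace (surveyor's) formula. First the cross-terms c_i = x_i·y_{i+1} − x_{i+1}·y_i:
  -58, 26, 8  ⇒  2A = -24, A = -12.
Then Σ (x_i + x_{i+1})·c_i = -144, so x̄ = -144 / (6·(-12)) = 2.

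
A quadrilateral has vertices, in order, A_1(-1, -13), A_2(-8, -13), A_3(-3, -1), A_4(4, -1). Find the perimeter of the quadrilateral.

40

|A_1A_2| = √((-7)² + (0)²) = √49 = 7
|A_2A_3| = √((5)² + (12)²) = √169 = 13
|A_3A_4| = √((7)² + (0)²) = √49 = 7
|A_4A_1| = √((-5)² + (-12)²) = √169 = 13
Perimeter = 7 + 13 + 7 + 13 = 40.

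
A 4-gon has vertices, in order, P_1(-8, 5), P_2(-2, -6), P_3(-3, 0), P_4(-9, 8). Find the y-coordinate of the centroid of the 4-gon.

Apply Gauss's area formula. First the cross-terms c_i = x_i·y_{i+1} − x_{i+1}·y_i:
  58, -18, -24, 19  ⇒  2A = 35, A = 17.5.
Then Σ (y_i + y_{i+1})·c_i = 105, so ȳ = 105 / (6·17.5) = 1.

1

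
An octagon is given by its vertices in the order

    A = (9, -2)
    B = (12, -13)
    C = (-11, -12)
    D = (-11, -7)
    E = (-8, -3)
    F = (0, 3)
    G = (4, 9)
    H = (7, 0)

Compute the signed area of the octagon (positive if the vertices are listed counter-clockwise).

Apply the shoelace formula: 2A = Σ (x_i·y_{i+1} − x_{i+1}·y_i), indices taken mod 8.
Cross-terms: -93, -287, -55, -23, -24, -12, -63, -14  ⇒  Σ = -571
Signed area = Σ/2 = -285.5 (negative ⇒ clockwise traversal).

-285.5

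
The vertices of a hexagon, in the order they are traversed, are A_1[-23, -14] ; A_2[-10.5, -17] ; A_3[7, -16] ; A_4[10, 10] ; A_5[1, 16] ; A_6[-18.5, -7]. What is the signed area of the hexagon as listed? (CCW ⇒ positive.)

Apply Gauss's area formula: 2A = Σ (x_i·y_{i+1} − x_{i+1}·y_i), indices taken mod 6.
Σ = (244) + (287) + (230) + (150) + (289) + (98) = 1298
Signed area = Σ/2 = 649 (positive ⇒ counter-clockwise traversal).

649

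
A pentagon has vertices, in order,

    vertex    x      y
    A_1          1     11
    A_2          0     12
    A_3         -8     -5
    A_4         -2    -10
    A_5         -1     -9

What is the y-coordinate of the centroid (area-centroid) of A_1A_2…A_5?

-43/92

Apply the shoelace formula. First the cross-terms c_i = x_i·y_{i+1} − x_{i+1}·y_i:
  12, 96, 70, 8, -2  ⇒  2A = 184, A = 92.
Then Σ (y_i + y_{i+1})·c_i = -258, so ȳ = -258 / (6·92) = -43/92.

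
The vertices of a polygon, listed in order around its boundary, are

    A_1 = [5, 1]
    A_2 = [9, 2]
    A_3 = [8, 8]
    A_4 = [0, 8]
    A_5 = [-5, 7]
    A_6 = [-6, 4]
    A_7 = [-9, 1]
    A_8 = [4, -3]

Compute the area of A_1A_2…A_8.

127.5

Apply the surveyor's formula: 2A = Σ (x_i·y_{i+1} − x_{i+1}·y_i), indices taken mod 8.
Cross-terms: 1, 56, 64, 40, 22, 30, 23, 19  ⇒  Σ = 255
Area = |Σ|/2 = 127.5.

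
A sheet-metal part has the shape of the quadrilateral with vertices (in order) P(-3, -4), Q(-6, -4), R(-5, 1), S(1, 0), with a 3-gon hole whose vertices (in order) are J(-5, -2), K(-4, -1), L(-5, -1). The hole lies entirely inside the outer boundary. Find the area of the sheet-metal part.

21

Outer boundary:
Apply the shoelace formula: 2A = Σ (x_i·y_{i+1} − x_{i+1}·y_i), indices taken mod 4.
Σ = (-12) + (-26) + (-1) + (-4) = -43
Area = |Σ|/2 = 21.5.
Hole:
Cross-terms: -3, -1, 5  ⇒  Σ = 1
Area = |Σ|/2 = 0.5.
Net area = 21.5 − 0.5 = 21.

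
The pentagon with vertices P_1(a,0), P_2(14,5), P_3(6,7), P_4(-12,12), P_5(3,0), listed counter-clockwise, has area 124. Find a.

12

The doubled signed area Σ (x_i y_{i+1} − x_{i+1} y_i) is linear in a.
With a=0 it equals 188; the coefficient of a is 5 (from the two edges through P_1).
So 5·a + 188 = 2·124 = 248 ⇒ a = 12.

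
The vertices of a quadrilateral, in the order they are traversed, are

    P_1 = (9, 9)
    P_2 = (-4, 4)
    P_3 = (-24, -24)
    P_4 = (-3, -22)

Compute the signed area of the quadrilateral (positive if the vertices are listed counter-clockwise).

Apply the shoelace formula: 2A = Σ (x_i·y_{i+1} − x_{i+1}·y_i), indices taken mod 4.
P_1→P_2: (9)(4) − (-4)(9) = 72
P_2→P_3: (-4)(-24) − (-24)(4) = 192
P_3→P_4: (-24)(-22) − (-3)(-24) = 456
P_4→P_1: (-3)(9) − (9)(-22) = 171
Σ = 891
Signed area = Σ/2 = 445.5 (positive ⇒ counter-clockwise traversal).

445.5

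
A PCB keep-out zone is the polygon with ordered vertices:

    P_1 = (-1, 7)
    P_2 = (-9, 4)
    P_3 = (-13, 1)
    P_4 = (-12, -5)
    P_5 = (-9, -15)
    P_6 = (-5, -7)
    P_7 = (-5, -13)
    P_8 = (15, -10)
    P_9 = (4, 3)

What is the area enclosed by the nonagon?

Apply Gauss's area formula: 2A = Σ (x_i·y_{i+1} − x_{i+1}·y_i), indices taken mod 9.
P_1→P_2: (-1)(4) − (-9)(7) = 59
P_2→P_3: (-9)(1) − (-13)(4) = 43
P_3→P_4: (-13)(-5) − (-12)(1) = 77
P_4→P_5: (-12)(-15) − (-9)(-5) = 135
P_5→P_6: (-9)(-7) − (-5)(-15) = -12
P_6→P_7: (-5)(-13) − (-5)(-7) = 30
P_7→P_8: (-5)(-10) − (15)(-13) = 245
P_8→P_9: (15)(3) − (4)(-10) = 85
P_9→P_1: (4)(7) − (-1)(3) = 31
Σ = 693
Area = |Σ|/2 = 346.5.

346.5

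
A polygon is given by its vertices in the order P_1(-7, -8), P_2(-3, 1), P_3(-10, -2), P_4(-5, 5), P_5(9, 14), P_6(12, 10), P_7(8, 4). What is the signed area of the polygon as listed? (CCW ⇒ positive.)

-168

Σ = (-31) + (16) + (-60) + (-115) + (-78) + (-32) + (-36) = -336
Signed area = Σ/2 = -168 (negative ⇒ clockwise traversal).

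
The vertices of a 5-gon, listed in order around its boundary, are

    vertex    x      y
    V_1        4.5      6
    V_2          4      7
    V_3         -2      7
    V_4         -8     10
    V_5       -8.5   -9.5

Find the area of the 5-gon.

Apply the shoelace (surveyor's) formula: 2A = Σ (x_i·y_{i+1} − x_{i+1}·y_i), indices taken mod 5.
Cross-terms: 7.5, 42, 36, 161, -8.25  ⇒  Σ = 238.25
Area = |Σ|/2 = 119.125.

119.125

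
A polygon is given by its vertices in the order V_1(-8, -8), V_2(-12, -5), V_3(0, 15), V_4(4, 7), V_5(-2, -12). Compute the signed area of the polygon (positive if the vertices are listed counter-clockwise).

Apply the surveyor's formula: 2A = Σ (x_i·y_{i+1} − x_{i+1}·y_i), indices taken mod 5.
Cross-terms: -56, -180, -60, -34, -80  ⇒  Σ = -410
Signed area = Σ/2 = -205 (negative ⇒ clockwise traversal).

-205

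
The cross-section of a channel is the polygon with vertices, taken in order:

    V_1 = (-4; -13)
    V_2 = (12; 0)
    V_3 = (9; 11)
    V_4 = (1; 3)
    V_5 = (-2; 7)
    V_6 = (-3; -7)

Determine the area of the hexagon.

181.5

Cross-terms: 156, 132, 16, 13, 35, 11  ⇒  Σ = 363
Area = |Σ|/2 = 181.5.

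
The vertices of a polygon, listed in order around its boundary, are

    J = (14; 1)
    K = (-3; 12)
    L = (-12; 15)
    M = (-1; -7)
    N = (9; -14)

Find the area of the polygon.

Apply the shoelace formula: 2A = Σ (x_i·y_{i+1} − x_{i+1}·y_i), indices taken mod 5.
J→K: (14)(12) − (-3)(1) = 171
K→L: (-3)(15) − (-12)(12) = 99
L→M: (-12)(-7) − (-1)(15) = 99
M→N: (-1)(-14) − (9)(-7) = 77
N→J: (9)(1) − (14)(-14) = 205
Σ = 651
Area = |Σ|/2 = 325.5.

325.5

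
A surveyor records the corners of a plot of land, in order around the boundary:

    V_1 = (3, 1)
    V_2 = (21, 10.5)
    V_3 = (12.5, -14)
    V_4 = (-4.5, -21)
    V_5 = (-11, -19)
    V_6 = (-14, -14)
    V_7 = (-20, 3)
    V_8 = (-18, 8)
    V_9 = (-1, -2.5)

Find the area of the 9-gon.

683.125

Apply Gauss's area formula: 2A = Σ (x_i·y_{i+1} − x_{i+1}·y_i), indices taken mod 9.
V_1→V_2: (3)(10.5) − (21)(1) = 10.5
V_2→V_3: (21)(-14) − (12.5)(10.5) = -425.25
V_3→V_4: (12.5)(-21) − (-4.5)(-14) = -325.5
V_4→V_5: (-4.5)(-19) − (-11)(-21) = -145.5
V_5→V_6: (-11)(-14) − (-14)(-19) = -112
V_6→V_7: (-14)(3) − (-20)(-14) = -322
V_7→V_8: (-20)(8) − (-18)(3) = -106
V_8→V_9: (-18)(-2.5) − (-1)(8) = 53
V_9→V_1: (-1)(1) − (3)(-2.5) = 6.5
Σ = -1366.25
Area = |Σ|/2 = 683.125.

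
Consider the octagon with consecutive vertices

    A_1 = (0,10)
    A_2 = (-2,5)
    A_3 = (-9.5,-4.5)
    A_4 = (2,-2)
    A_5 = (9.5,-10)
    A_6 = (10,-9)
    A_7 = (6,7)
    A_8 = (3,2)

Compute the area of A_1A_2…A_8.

Apply the shoelace (surveyor's) formula: 2A = Σ (x_i·y_{i+1} − x_{i+1}·y_i), indices taken mod 8.
Σ = (20) + (56.5) + (28) + (-1) + (14.5) + (124) + (-9) + (30) = 263
Area = |Σ|/2 = 131.5.

131.5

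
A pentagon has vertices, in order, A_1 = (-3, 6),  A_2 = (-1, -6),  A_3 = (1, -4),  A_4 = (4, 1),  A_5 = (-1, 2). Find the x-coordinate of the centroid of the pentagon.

Apply Gauss's area formula. First the cross-terms c_i = x_i·y_{i+1} − x_{i+1}·y_i:
  24, 10, 17, 9, 0  ⇒  2A = 60, A = 30.
Then Σ (x_i + x_{i+1})·c_i = 16, so x̄ = 16 / (6·30) = 4/45.

4/45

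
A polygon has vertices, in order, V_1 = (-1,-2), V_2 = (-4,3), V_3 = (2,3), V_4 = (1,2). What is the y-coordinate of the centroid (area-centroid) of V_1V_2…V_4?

19/14

Apply the surveyor's formula. First the cross-terms c_i = x_i·y_{i+1} − x_{i+1}·y_i:
  -11, -18, 1, 0  ⇒  2A = -28, A = -14.
Then Σ (y_i + y_{i+1})·c_i = -114, so ȳ = -114 / (6·(-14)) = 19/14.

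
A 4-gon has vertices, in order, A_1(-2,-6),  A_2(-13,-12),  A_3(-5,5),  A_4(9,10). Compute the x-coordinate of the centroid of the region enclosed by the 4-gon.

-37/14

Apply the surveyor's formula. First the cross-terms c_i = x_i·y_{i+1} − x_{i+1}·y_i:
  -54, -125, -95, -34  ⇒  2A = -308, A = -154.
Then Σ (x_i + x_{i+1})·c_i = 2442, so x̄ = 2442 / (6·(-154)) = -37/14.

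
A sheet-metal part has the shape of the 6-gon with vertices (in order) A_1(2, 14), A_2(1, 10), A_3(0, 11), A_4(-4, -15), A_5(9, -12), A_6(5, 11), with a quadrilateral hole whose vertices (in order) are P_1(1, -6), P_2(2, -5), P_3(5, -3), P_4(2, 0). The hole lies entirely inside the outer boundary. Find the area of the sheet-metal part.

215.5

Outer boundary:
Apply the shoelace (surveyor's) formula: 2A = Σ (x_i·y_{i+1} − x_{i+1}·y_i), indices taken mod 6.
Cross-terms: 6, 11, 44, 183, 159, 48  ⇒  Σ = 451
Area = |Σ|/2 = 225.5.
Hole:
Apply the surveyor's formula: 2A = Σ (x_i·y_{i+1} − x_{i+1}·y_i), indices taken mod 4.
Σ = (7) + (19) + (6) + (-12) = 20
Area = |Σ|/2 = 10.
Net area = 225.5 − 10 = 215.5.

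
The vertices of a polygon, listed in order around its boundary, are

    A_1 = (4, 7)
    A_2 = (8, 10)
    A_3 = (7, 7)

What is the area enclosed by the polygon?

Σ = (-16) + (-14) + (21) = -9
Area = |Σ|/2 = 4.5.

4.5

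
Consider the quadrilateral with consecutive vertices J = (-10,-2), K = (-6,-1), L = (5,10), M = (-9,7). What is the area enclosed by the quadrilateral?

78

Σ = (-2) + (-55) + (125) + (88) = 156
Area = |Σ|/2 = 78.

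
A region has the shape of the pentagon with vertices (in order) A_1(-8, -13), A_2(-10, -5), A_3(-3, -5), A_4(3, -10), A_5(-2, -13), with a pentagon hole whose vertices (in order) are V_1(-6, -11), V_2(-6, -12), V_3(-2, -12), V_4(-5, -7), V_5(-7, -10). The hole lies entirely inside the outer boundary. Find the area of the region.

Outer boundary:
Apply the shoelace formula: 2A = Σ (x_i·y_{i+1} − x_{i+1}·y_i), indices taken mod 5.
Σ = (-90) + (35) + (45) + (-59) + (-78) = -147
Area = |Σ|/2 = 73.5.
Hole:
Σ = (6) + (48) + (-46) + (1) + (17) = 26
Area = |Σ|/2 = 13.
Net area = 73.5 − 13 = 60.5.

60.5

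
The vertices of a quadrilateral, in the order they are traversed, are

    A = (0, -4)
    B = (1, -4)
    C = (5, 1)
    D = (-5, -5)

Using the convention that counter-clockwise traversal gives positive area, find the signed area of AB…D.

Apply Gauss's area formula: 2A = Σ (x_i·y_{i+1} − x_{i+1}·y_i), indices taken mod 4.
A→B: (0)(-4) − (1)(-4) = 4
B→C: (1)(1) − (5)(-4) = 21
C→D: (5)(-5) − (-5)(1) = -20
D→A: (-5)(-4) − (0)(-5) = 20
Σ = 25
Signed area = Σ/2 = 12.5 (positive ⇒ counter-clockwise traversal).

12.5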